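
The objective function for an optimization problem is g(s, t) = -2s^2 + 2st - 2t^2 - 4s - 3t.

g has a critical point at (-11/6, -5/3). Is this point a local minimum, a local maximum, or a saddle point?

The Hessian of g is constant: H = [[-4, 2], [2, -4]].
det(H) = (-4)·(-4) − 2² = 12.
det(H) > 0 and tr(H) = -8 < 0, so H is negative definite and the point is a local maximum.

local maximum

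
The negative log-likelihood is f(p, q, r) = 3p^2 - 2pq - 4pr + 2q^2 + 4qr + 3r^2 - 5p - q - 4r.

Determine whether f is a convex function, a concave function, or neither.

convex

f is quadratic, so its Hessian is the constant matrix H = [[6, -2, -4], [-2, 4, 4], [-4, 4, 6]].
Leading principal minors: 6, 20, 24.
All positive ⇒ H ≻ 0 ⇒ convex.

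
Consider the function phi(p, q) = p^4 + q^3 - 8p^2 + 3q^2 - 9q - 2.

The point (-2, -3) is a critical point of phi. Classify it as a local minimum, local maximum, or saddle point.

The mixed partial ∂²phi/∂p∂q is 0, so the Hessian at any point is diag(phi_pp, phi_qq) = diag(4(3p^2 - 4), 6(q + 1)).
At (-2, -3): H = diag(32, -12).
The eigenvalues have opposite signs, so H is indefinite: a saddle point.

saddle point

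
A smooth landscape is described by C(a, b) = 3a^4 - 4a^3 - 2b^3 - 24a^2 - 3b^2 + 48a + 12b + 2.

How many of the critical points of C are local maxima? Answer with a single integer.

C separates as a function of a plus a function of b, so ∇C=0 decouples.
∂C/∂a = 12(a - 2)(a - 1)(a + 2) = 0 at a ∈ {-2, 1, 2}; ∂C/∂b = -6(b - 1)(b + 2) = 0 at b ∈ {-2, 1}.
The Hessian is diagonal: diag(C_aa, C_bb). Second derivatives: C_aa(-2)=144, C_aa(1)=-36, C_aa(2)=48; C_bb(-2)=18, C_bb(1)=-18.
Local maxima occur where both diagonal entries negative: (1, 1). Count: 1.

1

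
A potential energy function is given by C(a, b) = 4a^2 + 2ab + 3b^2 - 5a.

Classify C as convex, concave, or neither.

C is quadratic, so its Hessian is the constant matrix H = [[8, 2], [2, 6]].
det(H) = 44, tr(H) = 14.
det(H) > 0 and tr(H) > 0, so H is positive definite everywhere: convex.

convex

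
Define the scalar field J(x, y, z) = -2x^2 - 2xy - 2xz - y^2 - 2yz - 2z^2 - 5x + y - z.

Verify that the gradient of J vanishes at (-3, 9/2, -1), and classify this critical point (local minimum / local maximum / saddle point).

local maximum

∇J = (-4x - 2y - 2z - 5, -2x - 2y - 2z + 1, -2x - 2y - 4z - 1); substituting (-3, 9/2, -1) gives ∇J = (0, 0, 0), so (-3, 9/2, -1) is indeed a critical point.
The Hessian is constant: H = [[-4, -2, -2], [-2, -2, -2], [-2, -2, -4]].
Leading principal minors: Δ₁ = -4, Δ₂ = 4, Δ₃ = -8.
The minors alternate sign starting negative (−, +, −), so H is negative definite: a local maximum.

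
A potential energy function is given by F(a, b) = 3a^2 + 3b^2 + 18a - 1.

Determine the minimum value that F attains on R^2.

F(a,b) separates as P(a) + Q(b) − 1, so its minimum is min P + min Q − 1.
P'(a) = 6a + 18 vanishes at a ∈ {-3}; Q'(b) = 6b vanishes at b ∈ {0}.
Local minima of P (where P''>0): P(-3)=-27. Local minima of Q: Q(0)=0.
So the global minimum of F is P(-3) + Q(0) − 1 = -27 + 0 − 1 = -28, attained at (-3, 0).

-28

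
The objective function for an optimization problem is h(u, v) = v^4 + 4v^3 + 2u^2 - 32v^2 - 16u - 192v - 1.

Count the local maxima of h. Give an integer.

h separates as a function of u plus a function of v, so ∇h=0 decouples.
∂h/∂u = 4(u - 4) = 0 at u ∈ {4}; ∂h/∂v = 4(v - 4)(v + 3)(v + 4) = 0 at v ∈ {-4, -3, 4}.
The Hessian is diagonal: diag(h_uu, h_vv). Second derivatives: h_uu(4)=4; h_vv(-4)=32, h_vv(-3)=-28, h_vv(4)=224.
Local maxima occur where both diagonal entries negative: none. Count: 0.

0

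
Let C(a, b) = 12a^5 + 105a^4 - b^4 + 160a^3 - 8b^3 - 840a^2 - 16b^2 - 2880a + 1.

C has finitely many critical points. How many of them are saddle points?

C separates as a function of a plus a function of b, so ∇C=0 decouples.
∂C/∂a = 60(a - 2)(a + 2)(a + 3)(a + 4) = 0 at a ∈ {-4, -3, -2, 2}; ∂C/∂b = -4b(b + 2)(b + 4) = 0 at b ∈ {-4, -2, 0}.
The Hessian is diagonal: diag(C_aa, C_bb). Second derivatives: C_aa(-4)=-720, C_aa(-3)=300, C_aa(-2)=-480, C_aa(2)=7200; C_bb(-4)=-32, C_bb(-2)=16, C_bb(0)=-32.
Saddle points occur where the two diagonal entries have opposite signs: (-4, -2), (-3, -4), (-3, 0), (-2, -2), (2, -4), (2, 0). Count: 6.

6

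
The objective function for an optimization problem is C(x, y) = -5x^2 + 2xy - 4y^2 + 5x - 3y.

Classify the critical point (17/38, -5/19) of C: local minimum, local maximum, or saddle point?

The Hessian of C is constant: H = [[-10, 2], [2, -8]].
det(H) = (-10)·(-8) − 2² = 76.
det(H) > 0 and tr(H) = -18 < 0, so H is negative definite and the point is a local maximum.

local maximum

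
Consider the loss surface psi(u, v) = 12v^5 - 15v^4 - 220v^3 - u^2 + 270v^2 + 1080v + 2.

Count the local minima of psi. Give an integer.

0

psi separates as a function of u plus a function of v, so ∇psi=0 decouples.
∂psi/∂u = -2u = 0 at u ∈ {0}; ∂psi/∂v = 60(v - 3)(v - 2)(v + 1)(v + 3) = 0 at v ∈ {-3, -1, 2, 3}.
The Hessian is diagonal: diag(psi_uu, psi_vv). Second derivatives: psi_uu(0)=-2; psi_vv(-3)=-3600, psi_vv(-1)=1440, psi_vv(2)=-900, psi_vv(3)=1440.
Local minima occur where both diagonal entries positive: none. Count: 0.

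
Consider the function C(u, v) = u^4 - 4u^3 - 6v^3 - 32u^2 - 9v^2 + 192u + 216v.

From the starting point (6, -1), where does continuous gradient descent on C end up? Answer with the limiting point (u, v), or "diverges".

C is separable, so gradient descent decouples: u follows -∂C/∂u, v follows -∂C/∂v.
∂C/∂u = 4(u - 4)(u - 3)(u + 4); at u=6 this is 240, so u decreases.
∂C/∂v = -18(v - 3)(v + 4); at v=-1 this is 216, so v decreases.
u converges to its nearest critical value 4 (a local min of the u-part); v converges to -4. The iterate converges to (4, -4).

(4, -4)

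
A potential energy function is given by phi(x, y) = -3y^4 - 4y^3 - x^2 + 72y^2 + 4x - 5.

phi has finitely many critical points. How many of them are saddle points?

phi separates as a function of x plus a function of y, so ∇phi=0 decouples.
∂phi/∂x = -2(x - 2) = 0 at x ∈ {2}; ∂phi/∂y = -12y(y - 3)(y + 4) = 0 at y ∈ {-4, 0, 3}.
The Hessian is diagonal: diag(phi_xx, phi_yy). Second derivatives: phi_xx(2)=-2; phi_yy(-4)=-336, phi_yy(0)=144, phi_yy(3)=-252.
Saddle points occur where the two diagonal entries have opposite signs: (2, 0). Count: 1.

1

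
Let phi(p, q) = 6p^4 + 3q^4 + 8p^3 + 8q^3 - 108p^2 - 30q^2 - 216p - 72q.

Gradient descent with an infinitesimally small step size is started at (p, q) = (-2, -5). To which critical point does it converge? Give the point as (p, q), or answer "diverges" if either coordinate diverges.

phi is separable, so gradient descent decouples: p follows -∂phi/∂p, q follows -∂phi/∂q.
∂phi/∂p = 24(p - 3)(p + 1)(p + 3); at p=-2 this is 120, so p decreases.
∂phi/∂q = 12(q - 2)(q + 1)(q + 3); at q=-5 this is -672, so q increases.
p converges to its nearest critical value -3 (a local min of the p-part); q converges to -3. The iterate converges to (-3, -3).

(-3, -3)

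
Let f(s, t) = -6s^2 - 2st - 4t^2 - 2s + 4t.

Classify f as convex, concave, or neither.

concave

f is quadratic, so its Hessian is the constant matrix H = [[-12, -2], [-2, -8]].
det(H) = 92, tr(H) = -20.
det(H) > 0 and tr(H) < 0, so H is negative definite everywhere: concave.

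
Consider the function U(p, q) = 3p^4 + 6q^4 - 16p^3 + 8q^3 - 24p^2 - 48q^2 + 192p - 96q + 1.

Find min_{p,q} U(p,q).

U(p,q) separates as A(p) + B(q) + 1, so its minimum is min A + min B + 1.
A'(p) = 12(p - 4)(p - 2)(p + 2) vanishes at p ∈ {-2, 2, 4}; B'(q) = 24(q - 2)(q + 1)(q + 2) vanishes at q ∈ {-2, -1, 2}.
Local minima of A (where A''>0): A(-2)=-304, A(4)=128. Local minima of B: B(-2)=32, B(2)=-224.
So the global minimum of U is A(-2) + B(2) + 1 = -304 − 224 + 1 = -527, attained at (-2, 2).

-527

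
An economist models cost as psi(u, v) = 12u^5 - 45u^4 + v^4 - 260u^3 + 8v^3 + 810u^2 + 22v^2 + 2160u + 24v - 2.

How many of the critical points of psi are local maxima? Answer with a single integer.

2

psi separates as a function of u plus a function of v, so ∇psi=0 decouples.
∂psi/∂u = 60(u - 4)(u - 3)(u + 1)(u + 3) = 0 at u ∈ {-3, -1, 3, 4}; ∂psi/∂v = 4(v + 1)(v + 2)(v + 3) = 0 at v ∈ {-3, -2, -1}.
The Hessian is diagonal: diag(psi_uu, psi_vv). Second derivatives: psi_uu(-3)=-5040, psi_uu(-1)=2400, psi_uu(3)=-1440, psi_uu(4)=2100; psi_vv(-3)=8, psi_vv(-2)=-4, psi_vv(-1)=8.
Local maxima occur where both diagonal entries negative: (-3, -2), (3, -2). Count: 2.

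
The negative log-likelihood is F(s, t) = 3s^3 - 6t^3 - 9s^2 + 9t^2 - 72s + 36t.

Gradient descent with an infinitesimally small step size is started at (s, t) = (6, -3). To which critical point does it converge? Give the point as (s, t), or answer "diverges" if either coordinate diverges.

(4, -1)

F is separable, so gradient descent decouples: s follows -∂F/∂s, t follows -∂F/∂t.
∂F/∂s = 9(s - 4)(s + 2); at s=6 this is 144, so s decreases.
∂F/∂t = -18(t - 2)(t + 1); at t=-3 this is -180, so t increases.
s converges to its nearest critical value 4 (a local min of the s-part); t converges to -1. The iterate converges to (4, -1).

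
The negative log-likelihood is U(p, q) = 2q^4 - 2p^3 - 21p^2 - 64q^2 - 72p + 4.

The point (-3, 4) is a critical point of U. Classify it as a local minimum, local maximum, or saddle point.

saddle point

The mixed partial ∂²U/∂p∂q is 0, so the Hessian at any point is diag(U_pp, U_qq) = diag(-6(2p + 7), 8(3q^2 - 16)).
At (-3, 4): H = diag(-6, 256).
The eigenvalues have opposite signs, so H is indefinite: a saddle point.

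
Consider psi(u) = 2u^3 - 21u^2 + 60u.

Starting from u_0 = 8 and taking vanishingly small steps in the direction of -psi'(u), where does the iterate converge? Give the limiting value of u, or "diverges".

psi'(u) = 6(u - 5)(u - 2), so psi'(8) = 108.
Gradient descent moves in the -psi' direction, i.e. u is decreasing.
The nearest critical point in that direction is u = 5, where psi'' = 18 > 0 (a local minimum). The iterate converges there.

5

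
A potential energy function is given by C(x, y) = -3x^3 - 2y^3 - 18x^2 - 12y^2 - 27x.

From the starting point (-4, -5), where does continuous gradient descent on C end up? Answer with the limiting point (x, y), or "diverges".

(-3, -4)

C is separable, so gradient descent decouples: x follows -∂C/∂x, y follows -∂C/∂y.
∂C/∂x = -9(x + 1)(x + 3); at x=-4 this is -27, so x increases.
∂C/∂y = -6y(y + 4); at y=-5 this is -30, so y increases.
x converges to its nearest critical value -3 (a local min of the x-part); y converges to -4. The iterate converges to (-3, -4).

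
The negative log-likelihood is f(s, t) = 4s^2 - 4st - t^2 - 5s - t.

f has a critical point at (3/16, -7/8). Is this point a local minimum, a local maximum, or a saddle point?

saddle point

The Hessian of f is constant: H = [[8, -4], [-4, -2]].
det(H) = 8·(-2) − (-4)² = -32.
Since det(H) < 0, H is indefinite and the critical point is a saddle point.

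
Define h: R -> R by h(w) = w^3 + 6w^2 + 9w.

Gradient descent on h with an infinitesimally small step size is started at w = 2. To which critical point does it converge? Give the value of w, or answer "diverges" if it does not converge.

h'(w) = 3(w + 1)(w + 3), so h'(2) = 45.
Gradient descent moves in the -h' direction, i.e. w is decreasing.
The nearest critical point in that direction is w = -1, where h'' = 6 > 0 (a local minimum). The iterate converges there.

-1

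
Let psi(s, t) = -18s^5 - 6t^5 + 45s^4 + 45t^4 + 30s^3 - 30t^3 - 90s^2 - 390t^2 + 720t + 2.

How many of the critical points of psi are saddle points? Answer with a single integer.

8

psi separates as a function of s plus a function of t, so ∇psi=0 decouples.
∂psi/∂s = -90s(s - 2)(s - 1)(s + 1) = 0 at s ∈ {-1, 0, 1, 2}; ∂psi/∂t = -30(t - 4)(t - 3)(t - 1)(t + 2) = 0 at t ∈ {-2, 1, 3, 4}.
The Hessian is diagonal: diag(psi_ss, psi_tt). Second derivatives: psi_ss(-1)=540, psi_ss(0)=-180, psi_ss(1)=180, psi_ss(2)=-540; psi_tt(-2)=2700, psi_tt(1)=-540, psi_tt(3)=300, psi_tt(4)=-540.
Saddle points occur where the two diagonal entries have opposite signs: (-1, 1), (-1, 4), (0, -2), (0, 3), (1, 1), (1, 4), (2, -2), (2, 3). Count: 8.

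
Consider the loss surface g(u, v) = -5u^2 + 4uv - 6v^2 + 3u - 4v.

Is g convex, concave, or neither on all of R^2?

g is quadratic, so its Hessian is the constant matrix H = [[-10, 4], [4, -12]].
det(H) = 104, tr(H) = -22.
det(H) > 0 and tr(H) < 0, so H is negative definite everywhere: concave.

concave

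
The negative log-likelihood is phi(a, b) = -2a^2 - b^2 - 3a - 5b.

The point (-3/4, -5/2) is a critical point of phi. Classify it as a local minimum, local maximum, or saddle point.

local maximum

The Hessian of phi is constant: H = [[-4, 0], [0, -2]].
det(H) = (-4)·(-2) − 0² = 8.
det(H) > 0 and tr(H) = -6 < 0, so H is negative definite and the point is a local maximum.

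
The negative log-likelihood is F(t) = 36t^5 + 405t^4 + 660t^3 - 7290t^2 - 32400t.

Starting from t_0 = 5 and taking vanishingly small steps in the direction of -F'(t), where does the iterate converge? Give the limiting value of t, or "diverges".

3

F'(t) = 180(t - 3)(t + 3)(t + 4)(t + 5), so F'(5) = 259200.
Gradient descent moves in the -F' direction, i.e. t is decreasing.
The nearest critical point in that direction is t = 3, where F'' = 60480 > 0 (a local minimum). The iterate converges there.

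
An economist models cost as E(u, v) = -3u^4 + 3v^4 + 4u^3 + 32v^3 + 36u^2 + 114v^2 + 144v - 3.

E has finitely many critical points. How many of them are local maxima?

E separates as a function of u plus a function of v, so ∇E=0 decouples.
∂E/∂u = -12u(u - 3)(u + 2) = 0 at u ∈ {-2, 0, 3}; ∂E/∂v = 12(v + 1)(v + 3)(v + 4) = 0 at v ∈ {-4, -3, -1}.
The Hessian is diagonal: diag(E_uu, E_vv). Second derivatives: E_uu(-2)=-120, E_uu(0)=72, E_uu(3)=-180; E_vv(-4)=36, E_vv(-3)=-24, E_vv(-1)=72.
Local maxima occur where both diagonal entries negative: (-2, -3), (3, -3). Count: 2.

2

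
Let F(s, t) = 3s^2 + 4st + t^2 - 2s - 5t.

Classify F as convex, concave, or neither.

F is quadratic, so its Hessian is the constant matrix H = [[6, 4], [4, 2]].
det(H) = -4, tr(H) = 8.
det(H) < 0, so H is indefinite: neither convex nor concave.

neither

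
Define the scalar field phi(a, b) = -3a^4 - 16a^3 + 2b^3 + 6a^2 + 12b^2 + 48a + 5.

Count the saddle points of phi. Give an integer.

phi separates as a function of a plus a function of b, so ∇phi=0 decouples.
∂phi/∂a = -12(a - 1)(a + 1)(a + 4) = 0 at a ∈ {-4, -1, 1}; ∂phi/∂b = 6b(b + 4) = 0 at b ∈ {-4, 0}.
The Hessian is diagonal: diag(phi_aa, phi_bb). Second derivatives: phi_aa(-4)=-180, phi_aa(-1)=72, phi_aa(1)=-120; phi_bb(-4)=-24, phi_bb(0)=24.
Saddle points occur where the two diagonal entries have opposite signs: (-4, 0), (-1, -4), (1, 0). Count: 3.

3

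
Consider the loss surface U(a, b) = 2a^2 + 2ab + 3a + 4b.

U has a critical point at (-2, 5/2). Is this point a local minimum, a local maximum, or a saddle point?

The Hessian of U is constant: H = [[4, 2], [2, 0]].
det(H) = 4·0 − 2² = -4.
Since det(H) < 0, H is indefinite and the critical point is a saddle point.

saddle point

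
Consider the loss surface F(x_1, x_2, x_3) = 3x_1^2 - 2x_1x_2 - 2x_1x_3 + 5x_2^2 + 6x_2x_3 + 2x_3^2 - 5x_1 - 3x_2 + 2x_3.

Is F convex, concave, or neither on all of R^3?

F is quadratic, so its Hessian is the constant matrix H = [[6, -2, -2], [-2, 10, 6], [-2, 6, 4]].
Leading principal minors: 6, 56, 16.
All positive ⇒ H ≻ 0 ⇒ convex.

convex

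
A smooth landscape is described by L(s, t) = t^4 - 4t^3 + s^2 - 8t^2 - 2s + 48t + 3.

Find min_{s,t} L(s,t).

L(s,t) separates as P(s) + Q(t) + 3, so its minimum is min P + min Q + 3.
P'(s) = 2s - 2 vanishes at s ∈ {1}; Q'(t) = 4(t - 3)(t - 2)(t + 2) vanishes at t ∈ {-2, 2, 3}.
Local minima of P (where P''>0): P(1)=-1. Local minima of Q: Q(-2)=-80, Q(3)=45.
So the global minimum of L is P(1) + Q(-2) + 3 = -1 − 80 + 3 = -78, attained at (1, -2).

-78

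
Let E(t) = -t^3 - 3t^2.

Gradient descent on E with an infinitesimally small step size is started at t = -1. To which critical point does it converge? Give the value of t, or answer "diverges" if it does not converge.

E'(t) = -3t(t + 2), so E'(-1) = 3.
Gradient descent moves in the -E' direction, i.e. t is decreasing.
The nearest critical point in that direction is t = -2, where E'' = 6 > 0 (a local minimum). The iterate converges there.

-2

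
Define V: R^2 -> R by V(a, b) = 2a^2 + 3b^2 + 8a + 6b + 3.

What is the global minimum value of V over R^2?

V(a,b) separates as P(a) + Q(b) + 3, so its minimum is min P + min Q + 3.
P'(a) = 4a + 8 vanishes at a ∈ {-2}; Q'(b) = 6b + 6 vanishes at b ∈ {-1}.
Local minima of P (where P''>0): P(-2)=-8. Local minima of Q: Q(-1)=-3.
So the global minimum of V is P(-2) + Q(-1) + 3 = -8 − 3 + 3 = -8, attained at (-2, -1).

-8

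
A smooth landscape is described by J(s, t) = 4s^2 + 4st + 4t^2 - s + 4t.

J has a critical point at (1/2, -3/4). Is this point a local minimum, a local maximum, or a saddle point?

local minimum

The Hessian of J is constant: H = [[8, 4], [4, 8]].
det(H) = 8·8 − 4² = 48.
det(H) > 0 and tr(H) = 16 > 0, so H is positive definite and the point is a local minimum.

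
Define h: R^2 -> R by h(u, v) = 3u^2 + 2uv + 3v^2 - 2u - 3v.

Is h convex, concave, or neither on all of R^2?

h is quadratic, so its Hessian is the constant matrix H = [[6, 2], [2, 6]].
det(H) = 32, tr(H) = 12.
det(H) > 0 and tr(H) > 0, so H is positive definite everywhere: convex.

convex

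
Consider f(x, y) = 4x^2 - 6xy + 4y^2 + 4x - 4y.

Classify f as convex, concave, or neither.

f is quadratic, so its Hessian is the constant matrix H = [[8, -6], [-6, 8]].
det(H) = 28, tr(H) = 16.
det(H) > 0 and tr(H) > 0, so H is positive definite everywhere: convex.

convex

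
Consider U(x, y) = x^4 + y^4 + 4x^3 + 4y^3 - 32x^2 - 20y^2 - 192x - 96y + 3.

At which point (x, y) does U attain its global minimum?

(4, 3)

U(x,y) separates as P(x) + Q(y) + 3, so its minimum is min P + min Q + 3.
P'(x) = 4(x - 4)(x + 3)(x + 4) vanishes at x ∈ {-4, -3, 4}; Q'(y) = 4(y - 3)(y + 2)(y + 4) vanishes at y ∈ {-4, -2, 3}.
Local minima of P (where P''>0): P(-4)=256, P(4)=-768. Local minima of Q: Q(-4)=64, Q(3)=-279.
So the global minimum of U is P(4) + Q(3) + 3 = -768 − 279 + 3 = -1044, attained at (4, 3).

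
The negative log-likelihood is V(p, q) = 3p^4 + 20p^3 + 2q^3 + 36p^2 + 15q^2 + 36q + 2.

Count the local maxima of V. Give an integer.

V separates as a function of p plus a function of q, so ∇V=0 decouples.
∂V/∂p = 12p(p + 2)(p + 3) = 0 at p ∈ {-3, -2, 0}; ∂V/∂q = 6(q + 2)(q + 3) = 0 at q ∈ {-3, -2}.
The Hessian is diagonal: diag(V_pp, V_qq). Second derivatives: V_pp(-3)=36, V_pp(-2)=-24, V_pp(0)=72; V_qq(-3)=-6, V_qq(-2)=6.
Local maxima occur where both diagonal entries negative: (-2, -3). Count: 1.

1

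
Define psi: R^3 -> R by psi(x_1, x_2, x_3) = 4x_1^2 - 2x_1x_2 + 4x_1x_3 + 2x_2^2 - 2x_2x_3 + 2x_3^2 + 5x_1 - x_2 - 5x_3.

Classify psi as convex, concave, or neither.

psi is quadratic, so its Hessian is the constant matrix H = [[8, -2, 4], [-2, 4, -2], [4, -2, 4]].
Leading principal minors: 8, 28, 48.
All positive ⇒ H ≻ 0 ⇒ convex.

convex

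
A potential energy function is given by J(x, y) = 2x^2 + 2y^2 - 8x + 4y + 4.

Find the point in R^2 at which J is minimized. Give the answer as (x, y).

J(x,y) separates as P(x) + Q(y) + 4, so its minimum is min P + min Q + 4.
P'(x) = 4x - 8 vanishes at x ∈ {2}; Q'(y) = 4y + 4 vanishes at y ∈ {-1}.
Local minima of P (where P''>0): P(2)=-8. Local minima of Q: Q(-1)=-2.
So the global minimum of J is P(2) + Q(-1) + 4 = -8 − 2 + 4 = -6, attained at (2, -1).

(2, -1)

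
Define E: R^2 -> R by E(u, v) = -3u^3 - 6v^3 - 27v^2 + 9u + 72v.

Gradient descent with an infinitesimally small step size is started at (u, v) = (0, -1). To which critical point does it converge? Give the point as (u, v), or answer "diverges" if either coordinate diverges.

E is separable, so gradient descent decouples: u follows -∂E/∂u, v follows -∂E/∂v.
∂E/∂u = -9(u - 1)(u + 1); at u=0 this is 9, so u decreases.
∂E/∂v = -18(v - 1)(v + 4); at v=-1 this is 108, so v decreases.
u converges to its nearest critical value -1 (a local min of the u-part); v converges to -4. The iterate converges to (-1, -4).

(-1, -4)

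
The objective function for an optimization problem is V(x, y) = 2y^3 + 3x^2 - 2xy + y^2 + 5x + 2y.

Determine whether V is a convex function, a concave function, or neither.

The term 2y^3 is cubic, so the Hessian is not constant.
∂²V/∂y² = 12y + 2, which takes both signs as y varies (negative for sufficiently negative y). A diagonal entry of the Hessian changing sign means the Hessian is neither positive- nor negative-semidefinite on all of R^2.

neither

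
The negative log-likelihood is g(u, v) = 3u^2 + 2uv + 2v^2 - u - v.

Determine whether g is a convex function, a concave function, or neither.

g is quadratic, so its Hessian is the constant matrix H = [[6, 2], [2, 4]].
det(H) = 20, tr(H) = 10.
det(H) > 0 and tr(H) > 0, so H is positive definite everywhere: convex.

convex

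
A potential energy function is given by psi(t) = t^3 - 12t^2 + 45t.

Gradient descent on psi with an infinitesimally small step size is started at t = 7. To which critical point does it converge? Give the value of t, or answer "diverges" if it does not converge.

5

psi'(t) = 3(t - 5)(t - 3), so psi'(7) = 24.
Gradient descent moves in the -psi' direction, i.e. t is decreasing.
The nearest critical point in that direction is t = 5, where psi'' = 6 > 0 (a local minimum). The iterate converges there.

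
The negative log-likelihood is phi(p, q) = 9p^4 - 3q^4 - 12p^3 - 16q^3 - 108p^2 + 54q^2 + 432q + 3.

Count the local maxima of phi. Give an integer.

2

phi separates as a function of p plus a function of q, so ∇phi=0 decouples.
∂phi/∂p = 36p(p - 3)(p + 2) = 0 at p ∈ {-2, 0, 3}; ∂phi/∂q = -12(q - 3)(q + 3)(q + 4) = 0 at q ∈ {-4, -3, 3}.
The Hessian is diagonal: diag(phi_pp, phi_qq). Second derivatives: phi_pp(-2)=360, phi_pp(0)=-216, phi_pp(3)=540; phi_qq(-4)=-84, phi_qq(-3)=72, phi_qq(3)=-504.
Local maxima occur where both diagonal entries negative: (0, -4), (0, 3). Count: 2.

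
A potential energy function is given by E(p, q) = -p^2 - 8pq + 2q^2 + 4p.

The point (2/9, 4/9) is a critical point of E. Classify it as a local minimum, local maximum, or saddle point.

saddle point

The Hessian of E is constant: H = [[-2, -8], [-8, 4]].
det(H) = (-2)·4 − (-8)² = -72.
Since det(H) < 0, H is indefinite and the critical point is a saddle point.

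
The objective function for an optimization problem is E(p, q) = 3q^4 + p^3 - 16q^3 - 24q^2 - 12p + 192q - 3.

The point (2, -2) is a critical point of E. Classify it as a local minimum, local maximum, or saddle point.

The mixed partial ∂²E/∂p∂q is 0, so the Hessian at any point is diag(E_pp, E_qq) = diag(6p, 12(3q^2 - 8q - 4)).
At (2, -2): H = diag(12, 288).
Both eigenvalues are positive, so H is positive definite: a local minimum.

local minimum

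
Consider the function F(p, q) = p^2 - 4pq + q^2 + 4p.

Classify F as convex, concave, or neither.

F is quadratic, so its Hessian is the constant matrix H = [[2, -4], [-4, 2]].
det(H) = -12, tr(H) = 4.
det(H) < 0, so H is indefinite: neither convex nor concave.

neither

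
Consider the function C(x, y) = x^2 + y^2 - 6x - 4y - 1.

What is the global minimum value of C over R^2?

C(x,y) separates as P(x) + Q(y) − 1, so its minimum is min P + min Q − 1.
P'(x) = 2x - 6 vanishes at x ∈ {3}; Q'(y) = 2y - 4 vanishes at y ∈ {2}.
Local minima of P (where P''>0): P(3)=-9. Local minima of Q: Q(2)=-4.
So the global minimum of C is P(3) + Q(2) − 1 = -9 − 4 − 1 = -14, attained at (3, 2).

-14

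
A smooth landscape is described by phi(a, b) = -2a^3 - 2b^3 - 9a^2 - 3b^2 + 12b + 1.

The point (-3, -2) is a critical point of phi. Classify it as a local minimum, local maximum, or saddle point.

local minimum

The mixed partial ∂²phi/∂a∂b is 0, so the Hessian at any point is diag(phi_aa, phi_bb) = diag(-6(2a + 3), -6(2b + 1)).
At (-3, -2): H = diag(18, 18).
Both eigenvalues are positive, so H is positive definite: a local minimum.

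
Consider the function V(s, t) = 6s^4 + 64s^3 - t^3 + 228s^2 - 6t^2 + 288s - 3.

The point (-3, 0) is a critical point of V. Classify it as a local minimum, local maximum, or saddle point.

local maximum

The mixed partial ∂²V/∂s∂t is 0, so the Hessian at any point is diag(V_ss, V_tt) = diag(24(3s^2 + 16s + 19), -6(t + 2)).
At (-3, 0): H = diag(-48, -12).
Both eigenvalues are negative, so H is negative definite: a local maximum.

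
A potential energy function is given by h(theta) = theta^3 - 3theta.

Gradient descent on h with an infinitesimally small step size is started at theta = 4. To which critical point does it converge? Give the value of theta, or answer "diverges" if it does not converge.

h'(theta) = 3(theta - 1)(theta + 1), so h'(4) = 45.
Gradient descent moves in the -h' direction, i.e. theta is decreasing.
The nearest critical point in that direction is theta = 1, where h'' = 6 > 0 (a local minimum). The iterate converges there.

1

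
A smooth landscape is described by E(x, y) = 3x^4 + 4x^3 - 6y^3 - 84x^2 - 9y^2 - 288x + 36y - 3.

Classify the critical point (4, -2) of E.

The mixed partial ∂²E/∂x∂y is 0, so the Hessian at any point is diag(E_xx, E_yy) = diag(12(3x^2 + 2x - 14), -18(2y + 1)).
At (4, -2): H = diag(504, 54).
Both eigenvalues are positive, so H is positive definite: a local minimum.

local minimum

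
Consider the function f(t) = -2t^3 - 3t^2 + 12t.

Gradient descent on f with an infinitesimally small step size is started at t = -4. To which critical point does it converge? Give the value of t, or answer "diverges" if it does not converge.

f'(t) = -6(t - 1)(t + 2), so f'(-4) = -60.
Gradient descent moves in the -f' direction, i.e. t is increasing.
The nearest critical point in that direction is t = -2, where f'' = 18 > 0 (a local minimum). The iterate converges there.

-2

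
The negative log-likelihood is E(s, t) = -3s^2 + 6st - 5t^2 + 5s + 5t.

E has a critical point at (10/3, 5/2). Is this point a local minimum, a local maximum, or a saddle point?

local maximum

The Hessian of E is constant: H = [[-6, 6], [6, -10]].
det(H) = (-6)·(-10) − 6² = 24.
det(H) > 0 and tr(H) = -16 < 0, so H is negative definite and the point is a local maximum.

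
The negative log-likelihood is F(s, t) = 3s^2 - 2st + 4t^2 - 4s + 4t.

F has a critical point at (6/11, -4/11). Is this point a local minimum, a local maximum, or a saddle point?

local minimum

The Hessian of F is constant: H = [[6, -2], [-2, 8]].
det(H) = 6·8 − (-2)² = 44.
det(H) > 0 and tr(H) = 14 > 0, so H is positive definite and the point is a local minimum.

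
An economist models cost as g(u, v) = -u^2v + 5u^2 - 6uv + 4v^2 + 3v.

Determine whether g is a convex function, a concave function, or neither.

The term -u^2v is cubic, so the Hessian is not constant.
∂²g/∂u² = -2v + 10, which takes both signs as v varies (negative for sufficiently large v). A diagonal entry of the Hessian changing sign means the Hessian is neither positive- nor negative-semidefinite on all of R^2.

neither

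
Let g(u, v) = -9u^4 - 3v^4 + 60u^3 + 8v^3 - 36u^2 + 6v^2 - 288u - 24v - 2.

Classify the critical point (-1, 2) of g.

local maximum

The mixed partial ∂²g/∂u∂v is 0, so the Hessian at any point is diag(g_uu, g_vv) = diag(36(-3u^2 + 10u - 2), 12(-3v^2 + 4v + 1)).
At (-1, 2): H = diag(-540, -36).
Both eigenvalues are negative, so H is negative definite: a local maximum.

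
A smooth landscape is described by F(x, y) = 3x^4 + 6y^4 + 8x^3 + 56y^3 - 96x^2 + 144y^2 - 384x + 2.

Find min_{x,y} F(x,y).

F(x,y) separates as P(x) + Q(y) + 2, so its minimum is min P + min Q + 2.
P'(x) = 12(x - 4)(x + 2)(x + 4) vanishes at x ∈ {-4, -2, 4}; Q'(y) = 24y(y + 3)(y + 4) vanishes at y ∈ {-4, -3, 0}.
Local minima of P (where P''>0): P(-4)=256, P(4)=-1792. Local minima of Q: Q(-4)=256, Q(0)=0.
So the global minimum of F is P(4) + Q(0) + 2 = -1792 + 0 + 2 = -1790, attained at (4, 0).

-1790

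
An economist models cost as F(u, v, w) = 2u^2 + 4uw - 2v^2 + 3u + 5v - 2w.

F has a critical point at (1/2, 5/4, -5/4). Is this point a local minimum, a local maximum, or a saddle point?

saddle point

The Hessian is constant: H = [[4, 0, 4], [0, -4, 0], [4, 0, 0]].
Leading principal minors: Δ₁ = 4, Δ₂ = -16, Δ₃ = 64.
The minors fit neither the all-positive nor the alternating-sign pattern, so H is indefinite: a saddle point.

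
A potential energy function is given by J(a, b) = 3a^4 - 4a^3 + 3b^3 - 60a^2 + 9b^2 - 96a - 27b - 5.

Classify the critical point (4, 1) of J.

local minimum

The mixed partial ∂²J/∂a∂b is 0, so the Hessian at any point is diag(J_aa, J_bb) = diag(12(3a^2 - 2a - 10), 18(b + 1)).
At (4, 1): H = diag(360, 36).
Both eigenvalues are positive, so H is positive definite: a local minimum.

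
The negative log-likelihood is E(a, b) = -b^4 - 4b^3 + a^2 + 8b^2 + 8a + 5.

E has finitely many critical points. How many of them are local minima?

1

E separates as a function of a plus a function of b, so ∇E=0 decouples.
∂E/∂a = 2(a + 4) = 0 at a ∈ {-4}; ∂E/∂b = -4b(b - 1)(b + 4) = 0 at b ∈ {-4, 0, 1}.
The Hessian is diagonal: diag(E_aa, E_bb). Second derivatives: E_aa(-4)=2; E_bb(-4)=-80, E_bb(0)=16, E_bb(1)=-20.
Local minima occur where both diagonal entries positive: (-4, 0). Count: 1.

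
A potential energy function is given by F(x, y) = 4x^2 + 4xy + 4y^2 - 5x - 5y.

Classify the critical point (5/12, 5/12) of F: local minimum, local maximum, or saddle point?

local minimum

The Hessian of F is constant: H = [[8, 4], [4, 8]].
det(H) = 8·8 − 4² = 48.
det(H) > 0 and tr(H) = 16 > 0, so H is positive definite and the point is a local minimum.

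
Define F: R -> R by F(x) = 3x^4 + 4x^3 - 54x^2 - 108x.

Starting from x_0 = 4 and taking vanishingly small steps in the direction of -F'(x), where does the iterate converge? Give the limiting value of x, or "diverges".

F'(x) = 12(x - 3)(x + 1)(x + 3), so F'(4) = 420.
Gradient descent moves in the -F' direction, i.e. x is decreasing.
The nearest critical point in that direction is x = 3, where F'' = 288 > 0 (a local minimum). The iterate converges there.

3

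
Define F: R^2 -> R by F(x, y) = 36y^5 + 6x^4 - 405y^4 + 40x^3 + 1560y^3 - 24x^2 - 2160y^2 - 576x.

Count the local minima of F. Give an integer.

4

F separates as a function of x plus a function of y, so ∇F=0 decouples.
∂F/∂x = 24(x - 2)(x + 3)(x + 4) = 0 at x ∈ {-4, -3, 2}; ∂F/∂y = 180y(y - 4)(y - 3)(y - 2) = 0 at y ∈ {0, 2, 3, 4}.
The Hessian is diagonal: diag(F_xx, F_yy). Second derivatives: F_xx(-4)=144, F_xx(-3)=-120, F_xx(2)=720; F_yy(0)=-4320, F_yy(2)=720, F_yy(3)=-540, F_yy(4)=1440.
Local minima occur where both diagonal entries positive: (-4, 2), (-4, 4), (2, 2), (2, 4). Count: 4.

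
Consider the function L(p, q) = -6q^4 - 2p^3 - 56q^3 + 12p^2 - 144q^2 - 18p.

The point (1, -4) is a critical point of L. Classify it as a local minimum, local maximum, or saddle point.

saddle point

The mixed partial ∂²L/∂p∂q is 0, so the Hessian at any point is diag(L_pp, L_qq) = diag(12(-p + 2), -24(3q^2 + 14q + 12)).
At (1, -4): H = diag(12, -96).
The eigenvalues have opposite signs, so H is indefinite: a saddle point.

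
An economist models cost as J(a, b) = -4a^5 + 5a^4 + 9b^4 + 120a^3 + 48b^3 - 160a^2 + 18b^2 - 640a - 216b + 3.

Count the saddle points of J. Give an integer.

6

J separates as a function of a plus a function of b, so ∇J=0 decouples.
∂J/∂a = -20(a - 4)(a - 2)(a + 1)(a + 4) = 0 at a ∈ {-4, -1, 2, 4}; ∂J/∂b = 36(b - 1)(b + 2)(b + 3) = 0 at b ∈ {-3, -2, 1}.
The Hessian is diagonal: diag(J_aa, J_bb). Second derivatives: J_aa(-4)=2880, J_aa(-1)=-900, J_aa(2)=720, J_aa(4)=-1600; J_bb(-3)=144, J_bb(-2)=-108, J_bb(1)=432.
Saddle points occur where the two diagonal entries have opposite signs: (-4, -2), (-1, -3), (-1, 1), (2, -2), (4, -3), (4, 1). Count: 6.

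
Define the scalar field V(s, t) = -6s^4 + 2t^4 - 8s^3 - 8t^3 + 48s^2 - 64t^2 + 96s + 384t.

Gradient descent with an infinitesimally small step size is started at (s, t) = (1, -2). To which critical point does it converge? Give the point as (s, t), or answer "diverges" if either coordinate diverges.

(-1, -4)

V is separable, so gradient descent decouples: s follows -∂V/∂s, t follows -∂V/∂t.
∂V/∂s = -24(s - 2)(s + 1)(s + 2); at s=1 this is 144, so s decreases.
∂V/∂t = 8(t - 4)(t - 3)(t + 4); at t=-2 this is 480, so t decreases.
s converges to its nearest critical value -1 (a local min of the s-part); t converges to -4. The iterate converges to (-1, -4).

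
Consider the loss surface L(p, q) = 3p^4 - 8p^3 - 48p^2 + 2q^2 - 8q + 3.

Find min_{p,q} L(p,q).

L(p,q) separates as A(p) + B(q) + 3, so its minimum is min A + min B + 3.
A'(p) = 12p(p - 4)(p + 2) vanishes at p ∈ {-2, 0, 4}; B'(q) = 4q - 8 vanishes at q ∈ {2}.
Local minima of A (where A''>0): A(-2)=-80, A(4)=-512. Local minima of B: B(2)=-8.
So the global minimum of L is A(4) + B(2) + 3 = -512 − 8 + 3 = -517, attained at (4, 2).

-517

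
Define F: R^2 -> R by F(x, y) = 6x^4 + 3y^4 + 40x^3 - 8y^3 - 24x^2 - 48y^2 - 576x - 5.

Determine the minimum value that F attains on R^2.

-1349

F(x,y) separates as P(x) + Q(y) − 5, so its minimum is min P + min Q − 5.
P'(x) = 24(x - 2)(x + 3)(x + 4) vanishes at x ∈ {-4, -3, 2}; Q'(y) = 12y(y - 4)(y + 2) vanishes at y ∈ {-2, 0, 4}.
Local minima of P (where P''>0): P(-4)=896, P(2)=-832. Local minima of Q: Q(-2)=-80, Q(4)=-512.
So the global minimum of F is P(2) + Q(4) − 5 = -832 − 512 − 5 = -1349, attained at (2, 4).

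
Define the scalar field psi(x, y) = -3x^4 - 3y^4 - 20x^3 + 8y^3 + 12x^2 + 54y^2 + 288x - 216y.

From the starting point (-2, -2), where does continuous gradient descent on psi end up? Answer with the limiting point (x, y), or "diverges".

(-3, 2)

psi is separable, so gradient descent decouples: x follows -∂psi/∂x, y follows -∂psi/∂y.
∂psi/∂x = -12(x - 2)(x + 3)(x + 4); at x=-2 this is 96, so x decreases.
∂psi/∂y = -12(y - 3)(y - 2)(y + 3); at y=-2 this is -240, so y increases.
x converges to its nearest critical value -3 (a local min of the x-part); y converges to 2. The iterate converges to (-3, 2).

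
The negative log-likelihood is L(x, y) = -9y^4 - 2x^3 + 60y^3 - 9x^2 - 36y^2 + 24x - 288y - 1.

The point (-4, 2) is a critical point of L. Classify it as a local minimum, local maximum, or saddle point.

The mixed partial ∂²L/∂x∂y is 0, so the Hessian at any point is diag(L_xx, L_yy) = diag(-6(2x + 3), 36(-3y^2 + 10y - 2)).
At (-4, 2): H = diag(30, 216).
Both eigenvalues are positive, so H is positive definite: a local minimum.

local minimum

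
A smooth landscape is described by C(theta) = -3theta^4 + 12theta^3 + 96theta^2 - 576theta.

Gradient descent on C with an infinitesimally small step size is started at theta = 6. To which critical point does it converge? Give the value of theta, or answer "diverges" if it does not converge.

C'(theta) = -12(theta - 4)(theta - 3)(theta + 4), so C'(6) = -720.
Gradient descent moves in the -C' direction, i.e. theta is increasing.
There is no critical point above theta=6, and C' keeps the same sign, so the iterate runs off to +∞.

diverges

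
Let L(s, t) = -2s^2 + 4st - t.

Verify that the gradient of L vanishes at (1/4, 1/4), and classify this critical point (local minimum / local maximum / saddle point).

saddle point

∇L = (-4s + 4t, 4s - 1); substituting (1/4, 1/4) gives ∇L = (0, 0), so (1/4, 1/4) is indeed a critical point.
The Hessian of L is constant: H = [[-4, 4], [4, 0]].
det(H) = (-4)·0 − 4² = -16.
Since det(H) < 0, H is indefinite and the critical point is a saddle point.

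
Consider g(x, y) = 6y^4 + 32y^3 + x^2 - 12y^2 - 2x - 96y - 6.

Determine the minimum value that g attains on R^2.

-327

g(x,y) separates as P(x) + Q(y) − 6, so its minimum is min P + min Q − 6.
P'(x) = 2x - 2 vanishes at x ∈ {1}; Q'(y) = 24(y - 1)(y + 1)(y + 4) vanishes at y ∈ {-4, -1, 1}.
Local minima of P (where P''>0): P(1)=-1. Local minima of Q: Q(-4)=-320, Q(1)=-70.
So the global minimum of g is P(1) + Q(-4) − 6 = -1 − 320 − 6 = -327, attained at (1, -4).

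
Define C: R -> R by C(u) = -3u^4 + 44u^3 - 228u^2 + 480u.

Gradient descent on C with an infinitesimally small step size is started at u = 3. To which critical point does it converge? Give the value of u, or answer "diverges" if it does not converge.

C'(u) = -12(u - 5)(u - 4)(u - 2), so C'(3) = -24.
Gradient descent moves in the -C' direction, i.e. u is increasing.
The nearest critical point in that direction is u = 4, where C'' = 24 > 0 (a local minimum). The iterate converges there.

4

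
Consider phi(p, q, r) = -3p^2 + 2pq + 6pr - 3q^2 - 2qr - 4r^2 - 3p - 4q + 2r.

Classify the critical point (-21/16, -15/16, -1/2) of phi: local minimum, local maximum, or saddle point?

The Hessian is constant: H = [[-6, 2, 6], [2, -6, -2], [6, -2, -8]].
Leading principal minors: Δ₁ = -6, Δ₂ = 32, Δ₃ = -64.
The minors alternate sign starting negative (−, +, −), so H is negative definite: a local maximum.

local maximum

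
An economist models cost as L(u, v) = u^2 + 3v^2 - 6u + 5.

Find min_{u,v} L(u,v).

-4

L(u,v) separates as P(u) + Q(v) + 5, so its minimum is min P + min Q + 5.
P'(u) = 2u - 6 vanishes at u ∈ {3}; Q'(v) = 6v vanishes at v ∈ {0}.
Local minima of P (where P''>0): P(3)=-9. Local minima of Q: Q(0)=0.
So the global minimum of L is P(3) + Q(0) + 5 = -9 + 0 + 5 = -4, attained at (3, 0).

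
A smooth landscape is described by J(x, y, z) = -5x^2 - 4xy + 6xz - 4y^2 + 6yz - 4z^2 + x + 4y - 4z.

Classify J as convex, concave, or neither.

J is quadratic, so its Hessian is the constant matrix H = [[-10, -4, 6], [-4, -8, 6], [6, 6, -8]].
Leading principal minors: -10, 64, -152.
Signs alternate −, +, − ⇒ H ≺ 0 ⇒ concave.

concave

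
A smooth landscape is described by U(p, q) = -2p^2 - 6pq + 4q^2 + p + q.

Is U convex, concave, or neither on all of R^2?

neither

U is quadratic, so its Hessian is the constant matrix H = [[-4, -6], [-6, 8]].
det(H) = -68, tr(H) = 4.
det(H) < 0, so H is indefinite: neither convex nor concave.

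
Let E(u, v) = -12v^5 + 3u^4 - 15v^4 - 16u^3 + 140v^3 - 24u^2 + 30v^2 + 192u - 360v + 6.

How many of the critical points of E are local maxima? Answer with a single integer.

2

E separates as a function of u plus a function of v, so ∇E=0 decouples.
∂E/∂u = 12(u - 4)(u - 2)(u + 2) = 0 at u ∈ {-2, 2, 4}; ∂E/∂v = -60(v - 2)(v - 1)(v + 1)(v + 3) = 0 at v ∈ {-3, -1, 1, 2}.
The Hessian is diagonal: diag(E_uu, E_vv). Second derivatives: E_uu(-2)=288, E_uu(2)=-96, E_uu(4)=144; E_vv(-3)=2400, E_vv(-1)=-720, E_vv(1)=480, E_vv(2)=-900.
Local maxima occur where both diagonal entries negative: (2, -1), (2, 2). Count: 2.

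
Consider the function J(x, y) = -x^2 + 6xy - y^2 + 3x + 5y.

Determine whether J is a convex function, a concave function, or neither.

neither

J is quadratic, so its Hessian is the constant matrix H = [[-2, 6], [6, -2]].
det(H) = -32, tr(H) = -4.
det(H) < 0, so H is indefinite: neither convex nor concave.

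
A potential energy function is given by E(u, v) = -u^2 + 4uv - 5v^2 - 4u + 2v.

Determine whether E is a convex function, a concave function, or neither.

concave

E is quadratic, so its Hessian is the constant matrix H = [[-2, 4], [4, -10]].
det(H) = 4, tr(H) = -12.
det(H) > 0 and tr(H) < 0, so H is negative definite everywhere: concave.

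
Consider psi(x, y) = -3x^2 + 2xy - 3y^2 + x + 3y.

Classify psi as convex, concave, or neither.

psi is quadratic, so its Hessian is the constant matrix H = [[-6, 2], [2, -6]].
det(H) = 32, tr(H) = -12.
det(H) > 0 and tr(H) < 0, so H is negative definite everywhere: concave.

concave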